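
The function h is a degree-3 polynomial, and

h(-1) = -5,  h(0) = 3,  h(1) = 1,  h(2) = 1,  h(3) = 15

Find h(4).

55

First differences: 8, -2, 0, 14. Second differences: -10, 2, 14. Third differences: 12, 12.
Level-3 differences are constant, so h has degree 3.
Extending the table by one column gives the next first difference 40, so h(4) = 15 + 40 = 55.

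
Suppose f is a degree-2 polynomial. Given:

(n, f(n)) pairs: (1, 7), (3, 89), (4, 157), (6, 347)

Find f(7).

Write f(n) = an² + bn + c; the 4 given values yield a linear system in the 3 coefficients.
Solving, f(n) = 9n² + 5n - 7.
Then f(7) = 469.

469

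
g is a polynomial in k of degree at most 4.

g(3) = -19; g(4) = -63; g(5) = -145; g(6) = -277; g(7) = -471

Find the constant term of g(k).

5

Write g(k) = ak^4 + bk³ + ck² + dk + e; the 5 given values yield a linear system in the 5 coefficients.
Solving, the leading coefficient vanishes, and g(k) = -2k³ + 5k² - 5k + 5.
The constant term is g(0) = 5.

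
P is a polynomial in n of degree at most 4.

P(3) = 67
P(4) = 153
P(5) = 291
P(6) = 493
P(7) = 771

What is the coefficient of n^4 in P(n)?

0

Write P(n) = an^4 + bn³ + cn² + dn + e; the 5 given values yield a linear system in the 5 coefficients.
Solving, the leading coefficient vanishes, and P(n) = 2n³ + 2n² - 2n + 1.
The coefficient of n^4 is 0.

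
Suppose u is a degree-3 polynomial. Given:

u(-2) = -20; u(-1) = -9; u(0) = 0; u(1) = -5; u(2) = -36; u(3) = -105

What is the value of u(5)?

First differences: 11, 9, -5, -31, -69. Second differences: -2, -14, -26, -38. Third differences: -12, -12, -12.
Level-3 differences are constant, so u has degree 3.
Fitting a degree-3 polynomial gives u(x) = -2x³ - 7x² + 4x.
Then u(5) = -405.

-405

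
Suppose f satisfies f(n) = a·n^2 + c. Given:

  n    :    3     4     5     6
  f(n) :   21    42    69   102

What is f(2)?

From f(3) = 21 and f(4) = 42: 9a + c = 21 and 16a + c = 42.
Subtracting: 7a = 21, so a = 3; then c = 21 − 3·9 = -6.
So f(n) = 3n² − 6, and f(2) = 6.

6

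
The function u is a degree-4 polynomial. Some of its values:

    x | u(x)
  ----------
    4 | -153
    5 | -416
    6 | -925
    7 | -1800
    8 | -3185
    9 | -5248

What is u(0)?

First differences: -263, -509, -875, -1385, -2063. Second differences: -246, -366, -510, -678. Third differences: -120, -144, -168. Fourth differences: -24, -24.
Level-4 differences are constant, so u has degree 4.
Fitting a degree-4 polynomial gives u(x) = -x^4 + 2x³ - 2x² + 2x - 1.
The constant term is u(0) = -1.

-1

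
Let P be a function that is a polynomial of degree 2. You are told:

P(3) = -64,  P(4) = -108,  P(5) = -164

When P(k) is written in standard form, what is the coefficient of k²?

-6

Write P(k) = ak² + bk + c; the 3 given values yield a linear system in the 3 coefficients.
Solving, P(k) = -6k² - 2k - 4.
The coefficient of k² is -6.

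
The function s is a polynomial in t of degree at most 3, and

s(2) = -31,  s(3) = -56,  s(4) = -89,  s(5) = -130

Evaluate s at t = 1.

First differences: -25, -33, -41. Second differences: -8, -8.
Level-2 differences are constant, so s has degree 2.
Fitting a degree-2 polynomial gives s(t) = -4t² - 5t - 5.
Then s(1) = -14.

-14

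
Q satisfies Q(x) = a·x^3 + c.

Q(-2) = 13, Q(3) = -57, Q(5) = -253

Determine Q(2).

From Q(-2) = 13 and Q(3) = -57: -8a + c = 13 and 27a + c = -57.
Subtracting: 35a = -70, so a = -2; then c = 13 − (-2)·(-8) = -3.
So Q(x) = -2x³ − 3, and Q(2) = -19.

-19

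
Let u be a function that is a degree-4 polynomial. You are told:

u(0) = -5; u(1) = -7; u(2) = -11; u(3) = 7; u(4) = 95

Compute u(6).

Write u(m) = am^4 + bm³ + cm² + dm + e; the 5 given values yield a linear system in the 5 coefficients.
Solving, u(m) = m^4 - 2m³ - 2m² + m - 5.
Then u(6) = 793.

793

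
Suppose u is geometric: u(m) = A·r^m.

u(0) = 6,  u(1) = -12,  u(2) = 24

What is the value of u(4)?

Consecutive ratio: -12/6 = -2, and 24/(-12) = -2, so r = -2.
Then A·(-2)^0 = 6 gives A = 6, and u(m) = 6·(-2)^m.
u(4) = 6·(-2)^4 = 96.

96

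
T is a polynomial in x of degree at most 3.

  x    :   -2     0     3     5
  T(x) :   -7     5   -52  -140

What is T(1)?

Write T(x) = ax³ + bx² + cx + d; the 4 given values yield a linear system in the 4 coefficients.
Solving, the leading coefficient vanishes, and T(x) = -5x² - 4x + 5.
Then T(1) = -4.

-4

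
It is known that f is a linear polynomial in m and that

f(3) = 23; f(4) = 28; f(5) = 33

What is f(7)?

First differences: 5, 5.
Level-1 differences are constant, so f has degree 1.
Fitting a degree-1 polynomial gives f(m) = 5m + 8.
Then f(7) = 43.

43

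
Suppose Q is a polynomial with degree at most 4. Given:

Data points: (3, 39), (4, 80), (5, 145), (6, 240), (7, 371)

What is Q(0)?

0

First differences: 41, 65, 95, 131. Second differences: 24, 30, 36. Third differences: 6, 6.
Level-3 differences are constant, so Q has degree 3.
Fitting a degree-3 polynomial gives Q(t) = t³ + 4t.
Then Q(0) = 0.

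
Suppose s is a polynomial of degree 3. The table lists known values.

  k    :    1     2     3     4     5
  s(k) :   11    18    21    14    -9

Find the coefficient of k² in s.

4

First differences: 7, 3, -7, -23. Second differences: -4, -10, -16. Third differences: -6, -6.
Level-3 differences are constant, so s has degree 3.
Fitting a degree-3 polynomial gives s(k) = -k³ + 4k² + 2k + 6.
The coefficient of k² is 4.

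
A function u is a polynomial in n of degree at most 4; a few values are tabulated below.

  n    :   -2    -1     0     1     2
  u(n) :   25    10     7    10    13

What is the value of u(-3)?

Write u(n) = an^4 + bn³ + cn² + dn + e; the 5 given values yield a linear system in the 5 coefficients.
Solving, the leading coefficient vanishes, and u(n) = -n³ + 3n² + n + 7.
Then u(-3) = 58.

58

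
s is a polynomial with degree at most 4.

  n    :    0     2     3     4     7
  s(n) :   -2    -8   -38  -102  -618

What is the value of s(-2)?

12

Write s(n) = an^4 + bn³ + cn² + dn + e; the 5 given values yield a linear system in the 5 coefficients.
Solving, the leading coefficient vanishes, and s(n) = -2n³ + n² + 3n - 2.
Then s(-2) = 12.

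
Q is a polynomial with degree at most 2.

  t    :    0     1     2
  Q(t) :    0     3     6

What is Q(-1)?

-3

First differences: 3, 3.
Level-1 differences are constant, so Q has degree 1.
Fitting a degree-1 polynomial gives Q(t) = 3t.
Then Q(-1) = -3.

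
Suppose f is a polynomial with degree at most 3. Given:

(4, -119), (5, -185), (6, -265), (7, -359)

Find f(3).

-67

First differences: -66, -80, -94. Second differences: -14, -14.
Level-2 differences are constant, so f has degree 2.
Fitting a degree-2 polynomial gives f(n) = -7n² - 3n + 5.
Then f(3) = -67.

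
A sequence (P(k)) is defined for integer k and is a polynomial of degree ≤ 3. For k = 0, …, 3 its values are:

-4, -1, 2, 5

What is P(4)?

8

Write P(k) = ak³ + bk² + ck + d; the 4 given values yield a linear system in the 4 coefficients.
Solving, the top 2 coefficients vanish, and P(k) = 3k - 4.
Then P(4) = 8.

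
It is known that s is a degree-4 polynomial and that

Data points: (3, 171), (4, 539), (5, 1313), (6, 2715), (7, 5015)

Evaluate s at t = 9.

Write s(t) = at^4 + bt³ + ct² + dt + e; the 5 given values yield a linear system in the 5 coefficients.
Solving, s(t) = 2t^4 + t³ - 3t² + 2t + 3.
Then s(9) = 13629.

13629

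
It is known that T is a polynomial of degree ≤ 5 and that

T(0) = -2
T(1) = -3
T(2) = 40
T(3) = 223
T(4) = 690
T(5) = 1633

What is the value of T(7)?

First differences: -1, 43, 183, 467, 943. Second differences: 44, 140, 284, 476. Third differences: 96, 144, 192. Fourth differences: 48, 48.
Level-4 differences are constant, so T has degree 4.
Fitting a degree-4 polynomial gives T(t) = 2t^4 + 4t³ - 4t² - 3t - 2.
Then T(7) = 5955.

5955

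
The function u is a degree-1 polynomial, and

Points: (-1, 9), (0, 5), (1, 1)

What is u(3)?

First differences: -4, -4.
Level-1 differences are constant, so u has degree 1.
Fitting a degree-1 polynomial gives u(t) = -4t + 5.
Then u(3) = -7.

-7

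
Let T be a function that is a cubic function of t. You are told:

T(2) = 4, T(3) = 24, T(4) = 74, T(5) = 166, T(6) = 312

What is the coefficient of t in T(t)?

First differences: 20, 50, 92, 146. Second differences: 30, 42, 54. Third differences: 12, 12.
Level-3 differences are constant, so T has degree 3.
Fitting a degree-3 polynomial gives T(t) = 2t³ - 3t² - 3t + 6.
The coefficient of t is -3.

-3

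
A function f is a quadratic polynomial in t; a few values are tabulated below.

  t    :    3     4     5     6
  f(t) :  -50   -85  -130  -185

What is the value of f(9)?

-410

First differences: -35, -45, -55. Second differences: -10, -10.
Level-2 differences are constant, so f has degree 2.
Fitting a degree-2 polynomial gives f(t) = -5t² - 5.
Then f(9) = -410.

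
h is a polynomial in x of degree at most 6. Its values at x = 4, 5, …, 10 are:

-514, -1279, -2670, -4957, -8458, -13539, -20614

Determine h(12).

Write h(x) = ax^6 + bx^5 + cx^4 + dx³ + ex² + px + q; the 7 given values yield a linear system in the 7 coefficients.
Solving, the top 2 coefficients vanish, and h(x) = -2x^4 - x³ + 4x² - 2x + 6.
Then h(12) = -42642.

-42642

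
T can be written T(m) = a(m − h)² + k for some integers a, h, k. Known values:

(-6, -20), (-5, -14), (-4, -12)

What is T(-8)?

-44

First differences 6, 2; second difference -4 = 2a, so a = -2.
Expanding, the m-coefficient is −2ah = 4h; matching it to the data gives h = -4, and then k = -12.
So T(m) = -2(m + 4)² − 12.
T(-8) = -2·(-4)² − 12 = -44.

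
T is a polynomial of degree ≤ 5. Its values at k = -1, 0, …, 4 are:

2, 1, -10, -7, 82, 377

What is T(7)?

4418

First differences: -1, -11, 3, 89, 295. Second differences: -10, 14, 86, 206. Third differences: 24, 72, 120. Fourth differences: 48, 48.
Level-4 differences are constant, so T has degree 4.
Fitting a degree-4 polynomial gives T(k) = 2k^4 - 7k² - 6k + 1.
Then T(7) = 4418.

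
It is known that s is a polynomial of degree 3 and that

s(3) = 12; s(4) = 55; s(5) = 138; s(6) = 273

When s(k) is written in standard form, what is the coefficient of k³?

2

Write s(k) = ak³ + bk² + ck + d; the 4 given values yield a linear system in the 4 coefficients.
Solving, s(k) = 2k³ - 4k² - 3k + 3.
The coefficient of k³ is 2.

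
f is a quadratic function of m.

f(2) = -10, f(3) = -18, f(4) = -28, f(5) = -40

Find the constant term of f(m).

Write f(m) = am² + bm + c; the 4 given values yield a linear system in the 3 coefficients.
Solving, f(m) = -m² - 3m.
The constant term is f(0) = 0.

0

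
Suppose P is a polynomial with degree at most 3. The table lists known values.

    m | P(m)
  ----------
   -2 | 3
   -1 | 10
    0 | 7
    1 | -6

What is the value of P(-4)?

-41

Write P(m) = am³ + bm² + cm + d; the 4 given values yield a linear system in the 4 coefficients.
Solving, the leading coefficient vanishes, and P(m) = -5m² - 8m + 7.
Then P(-4) = -41.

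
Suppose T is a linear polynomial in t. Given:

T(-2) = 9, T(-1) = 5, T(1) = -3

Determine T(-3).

Write T(t) = at + b; the 3 given values yield a linear system in the 2 coefficients.
Solving, T(t) = -4t + 1.
Then T(-3) = 13.

13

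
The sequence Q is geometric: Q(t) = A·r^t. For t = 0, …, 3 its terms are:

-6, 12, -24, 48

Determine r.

-2

Consecutive ratio: 12/(-6) = -2, and -24/12 = -2, so r = -2.
Then A·(-2)^0 = -6 gives A = -6, and Q(t) = -6·(-2)^t.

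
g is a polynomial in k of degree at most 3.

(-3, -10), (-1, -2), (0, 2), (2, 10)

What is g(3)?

Write g(k) = ak³ + bk² + ck + d; the 4 given values yield a linear system in the 4 coefficients.
Solving, the top 2 coefficients vanish, and g(k) = 4k + 2.
Then g(3) = 14.

14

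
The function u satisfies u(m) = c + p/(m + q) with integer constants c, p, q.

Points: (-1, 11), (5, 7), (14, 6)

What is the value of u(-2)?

14

(u(m) − c)(m + q) = p for each data point; the three points give a linear system in c and q, then p follows.
Solving: c = 5, q = 4, p = 18, so u(m) = 5 + 18/(m + 4).
Then u(-2) = 5 + 18/2 = 14.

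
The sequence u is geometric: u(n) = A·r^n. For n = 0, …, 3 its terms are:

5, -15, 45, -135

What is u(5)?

Consecutive ratio: -15/5 = -3, and 45/(-15) = -3, so r = -3.
Then A·(-3)^0 = 5 gives A = 5, and u(n) = 5·(-3)^n.
u(5) = 5·(-3)^5 = -1215.

-1215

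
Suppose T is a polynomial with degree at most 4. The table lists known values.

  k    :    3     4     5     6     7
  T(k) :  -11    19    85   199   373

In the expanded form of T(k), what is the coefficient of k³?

First differences: 30, 66, 114, 174. Second differences: 36, 48, 60. Third differences: 12, 12.
Level-3 differences are constant, so T has degree 3.
Fitting a degree-3 polynomial gives T(k) = 2k³ - 6k² - 2k - 5.
The coefficient of k³ is 2.

2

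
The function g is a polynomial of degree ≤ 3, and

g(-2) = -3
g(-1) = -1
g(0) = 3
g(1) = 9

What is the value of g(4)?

First differences: 2, 4, 6. Second differences: 2, 2.
Level-2 differences are constant, so g has degree 2.
Fitting a degree-2 polynomial gives g(m) = m² + 5m + 3.
Then g(4) = 39.

39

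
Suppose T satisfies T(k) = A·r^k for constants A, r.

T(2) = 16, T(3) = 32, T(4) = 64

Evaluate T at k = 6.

256

Consecutive ratio: 32/16 = 2, and 64/32 = 2, so r = 2.
Then A·2^2 = 16 gives A = 4, and T(k) = 4·2^k.
T(6) = 4·2^6 = 256.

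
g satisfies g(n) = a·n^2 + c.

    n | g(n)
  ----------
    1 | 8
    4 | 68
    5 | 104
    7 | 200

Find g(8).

From g(1) = 8 and g(4) = 68: 1a + c = 8 and 16a + c = 68.
Subtracting: 15a = 60, so a = 4; then c = 8 − 4·1 = 4.
So g(n) = 4n² + 4, and g(8) = 260.

260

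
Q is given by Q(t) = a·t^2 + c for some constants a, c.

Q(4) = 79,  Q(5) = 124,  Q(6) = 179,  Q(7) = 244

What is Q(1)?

4

From Q(4) = 79 and Q(5) = 124: 16a + c = 79 and 25a + c = 124.
Subtracting: 9a = 45, so a = 5; then c = 79 − 5·16 = -1.
So Q(t) = 5t² − 1, and Q(1) = 4.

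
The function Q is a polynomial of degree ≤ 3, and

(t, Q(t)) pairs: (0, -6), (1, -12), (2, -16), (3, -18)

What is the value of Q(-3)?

Write Q(t) = at³ + bt² + ct + d; the 4 given values yield a linear system in the 4 coefficients.
Solving, the leading coefficient vanishes, and Q(t) = t² - 7t - 6.
Then Q(-3) = 24.

24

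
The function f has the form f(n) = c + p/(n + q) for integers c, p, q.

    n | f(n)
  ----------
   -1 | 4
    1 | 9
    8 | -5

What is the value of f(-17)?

(f(n) − c)(n + q) = p for each data point; the three points give a linear system in c and q, then p follows.
Solving: c = -1, q = -3, p = -20, so f(n) = -1 − 20/(n − 3).
Then f(-17) = -1 − 20/(-20) = 0.

0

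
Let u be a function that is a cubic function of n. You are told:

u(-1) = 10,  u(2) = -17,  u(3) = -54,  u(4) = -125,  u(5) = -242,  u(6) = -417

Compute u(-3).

78

Write u(n) = an³ + bn² + cn + d; the 6 given values yield a linear system in the 4 coefficients.
Solving, u(n) = -2n³ + n² - 4n + 3.
Then u(-3) = 78.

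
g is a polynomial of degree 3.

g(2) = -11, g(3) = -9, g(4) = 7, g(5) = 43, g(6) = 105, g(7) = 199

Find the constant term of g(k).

3

Write g(k) = ak³ + bk² + ck + d; the 6 given values yield a linear system in the 4 coefficients.
Solving, g(k) = k³ - 2k² - 7k + 3.
The constant term is g(0) = 3.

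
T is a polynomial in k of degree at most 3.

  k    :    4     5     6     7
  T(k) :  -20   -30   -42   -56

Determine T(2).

Write T(k) = ak³ + bk² + ck + d; the 4 given values yield a linear system in the 4 coefficients.
Solving, the leading coefficient vanishes, and T(k) = -k² - k.
Then T(2) = -6.

-6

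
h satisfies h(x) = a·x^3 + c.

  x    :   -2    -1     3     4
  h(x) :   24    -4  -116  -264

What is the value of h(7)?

-1380

From h(-2) = 24 and h(-1) = -4: -8a + c = 24 and -1a + c = -4.
Subtracting: 7a = -28, so a = -4; then c = 24 − (-4)·(-8) = -8.
So h(x) = -4x³ − 8, and h(7) = -1380.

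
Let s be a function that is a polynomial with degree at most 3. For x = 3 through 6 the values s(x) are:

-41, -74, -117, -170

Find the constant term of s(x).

First differences: -33, -43, -53. Second differences: -10, -10.
Level-2 differences are constant, so s has degree 2.
Fitting a degree-2 polynomial gives s(x) = -5x² + 2x - 2.
The constant term is s(0) = -2.

-2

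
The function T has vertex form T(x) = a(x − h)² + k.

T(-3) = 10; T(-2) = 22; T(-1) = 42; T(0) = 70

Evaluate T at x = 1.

First differences 12, 20, 28; second difference 8 = 2a, so a = 4.
Expanding, the x-coefficient is −2ah = -8h; matching it to the data gives h = -4, and then k = 6.
So T(x) = 4(x + 4)² + 6.
T(1) = 4·5² + 6 = 106.

106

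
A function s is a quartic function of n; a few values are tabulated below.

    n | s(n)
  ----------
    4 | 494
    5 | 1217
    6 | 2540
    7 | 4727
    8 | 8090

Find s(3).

155

Write s(n) = an^4 + bn³ + cn² + dn + e; the 5 given values yield a linear system in the 5 coefficients.
Solving, s(n) = 2n^4 - 2n² + 3n + 2.
Then s(3) = 155.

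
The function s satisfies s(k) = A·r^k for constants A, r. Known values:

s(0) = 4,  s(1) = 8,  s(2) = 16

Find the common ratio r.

2

Consecutive ratio: 8/4 = 2, and 16/8 = 2, so r = 2.
Then A·2^0 = 4 gives A = 4, and s(k) = 4·2^k.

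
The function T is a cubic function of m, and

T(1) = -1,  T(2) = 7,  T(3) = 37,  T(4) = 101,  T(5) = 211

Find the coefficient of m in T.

First differences: 8, 30, 64, 110. Second differences: 22, 34, 46. Third differences: 12, 12.
Level-3 differences are constant, so T has degree 3.
Fitting a degree-3 polynomial gives T(m) = 2m³ - m² - 3m + 1.
The coefficient of m is -3.

-3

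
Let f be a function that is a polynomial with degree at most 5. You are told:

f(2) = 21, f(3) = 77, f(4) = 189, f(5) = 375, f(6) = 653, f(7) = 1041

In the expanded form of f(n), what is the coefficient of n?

-6

Write f(n) = an^5 + bn^4 + cn³ + dn² + en + p; the 6 given values yield a linear system in the 6 coefficients.
Solving, the top 2 coefficients vanish, and f(n) = 3n³ + n² - 6n + 5.
The coefficient of n is -6.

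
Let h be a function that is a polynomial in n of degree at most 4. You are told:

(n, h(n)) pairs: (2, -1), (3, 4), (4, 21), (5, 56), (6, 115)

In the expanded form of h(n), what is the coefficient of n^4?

0

First differences: 5, 17, 35, 59. Second differences: 12, 18, 24. Third differences: 6, 6.
Level-3 differences are constant, so h has degree 3.
Fitting a degree-3 polynomial gives h(n) = n³ - 3n² + n + 1.
The coefficient of n^4 is 0.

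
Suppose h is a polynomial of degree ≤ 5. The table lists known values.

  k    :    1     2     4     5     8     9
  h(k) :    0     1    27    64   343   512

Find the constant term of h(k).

Write h(k) = ak^5 + bk^4 + ck³ + dk² + ek + p; the 6 given values yield a linear system in the 6 coefficients.
Solving, the top 2 coefficients vanish, and h(k) = k³ - 3k² + 3k - 1.
The constant term is h(0) = -1.

-1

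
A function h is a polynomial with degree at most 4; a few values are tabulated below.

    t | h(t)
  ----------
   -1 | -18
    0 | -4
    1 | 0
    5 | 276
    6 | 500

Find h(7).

822

Write h(t) = at^4 + bt³ + ct² + dt + e; the 5 given values yield a linear system in the 5 coefficients.
Solving, the leading coefficient vanishes, and h(t) = 3t³ - 5t² + 6t - 4.
Then h(7) = 822.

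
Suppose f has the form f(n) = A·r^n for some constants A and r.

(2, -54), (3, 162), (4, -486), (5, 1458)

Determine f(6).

-4374

Consecutive ratio: 162/(-54) = -3, and -486/162 = -3, so r = -3.
Then A·(-3)^2 = -54 gives A = -6, and f(n) = -6·(-3)^n.
f(6) = -6·(-3)^6 = -4374.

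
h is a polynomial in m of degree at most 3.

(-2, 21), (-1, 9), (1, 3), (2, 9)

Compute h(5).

Write h(m) = am³ + bm² + cm + d; the 4 given values yield a linear system in the 4 coefficients.
Solving, the leading coefficient vanishes, and h(m) = 3m² - 3m + 3.
Then h(5) = 63.

63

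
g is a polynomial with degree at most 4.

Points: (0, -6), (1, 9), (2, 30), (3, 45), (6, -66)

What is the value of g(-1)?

-3

Write g(n) = an^4 + bn³ + cn² + dn + e; the 5 given values yield a linear system in the 5 coefficients.
Solving, the leading coefficient vanishes, and g(n) = -2n³ + 9n² + 8n - 6.
Then g(-1) = -3.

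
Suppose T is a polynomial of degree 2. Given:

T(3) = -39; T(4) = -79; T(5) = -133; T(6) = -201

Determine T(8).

First differences: -40, -54, -68. Second differences: -14, -14.
Level-2 differences are constant, so T has degree 2.
Fitting a degree-2 polynomial gives T(m) = -7m² + 9m - 3.
Then T(8) = -379.

-379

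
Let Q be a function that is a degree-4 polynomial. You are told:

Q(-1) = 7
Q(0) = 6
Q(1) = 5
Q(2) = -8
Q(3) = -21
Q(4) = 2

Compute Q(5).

First differences: -1, -1, -13, -13, 23. Second differences: 0, -12, 0, 36. Third differences: -12, 12, 36. Fourth differences: 24, 24.
Level-4 differences are constant, so Q has degree 4.
Extending the table by one column gives the next first difference 119, so Q(5) = 2 + 119 = 121.

121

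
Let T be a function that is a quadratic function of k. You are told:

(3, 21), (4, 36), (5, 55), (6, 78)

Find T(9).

First differences: 15, 19, 23. Second differences: 4, 4.
Level-2 differences are constant, so T has degree 2.
Fitting a degree-2 polynomial gives T(k) = 2k² + k.
Then T(9) = 171.

171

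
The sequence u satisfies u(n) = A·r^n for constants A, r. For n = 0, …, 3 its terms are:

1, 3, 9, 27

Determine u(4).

81

Consecutive ratio: 3/1 = 3, and 9/3 = 3, so r = 3.
Then A·3^0 = 1 gives A = 1, and u(n) = 1·3^n.
u(4) = 1·3^4 = 81.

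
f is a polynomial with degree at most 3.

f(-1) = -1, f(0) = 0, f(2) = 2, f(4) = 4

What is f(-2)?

Write f(m) = am³ + bm² + cm + d; the 4 given values yield a linear system in the 4 coefficients.
Solving, the top 2 coefficients vanish, and f(m) = m.
Then f(-2) = -2.

-2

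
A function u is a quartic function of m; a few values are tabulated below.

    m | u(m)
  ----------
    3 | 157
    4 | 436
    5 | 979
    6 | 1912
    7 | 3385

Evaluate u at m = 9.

8671

Write u(m) = am^4 + bm³ + cm² + dm + e; the 5 given values yield a linear system in the 5 coefficients.
Solving, u(m) = m^4 + 3m³ - m² + 4.
Then u(9) = 8671.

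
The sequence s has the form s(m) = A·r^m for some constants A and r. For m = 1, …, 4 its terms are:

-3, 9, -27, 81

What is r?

Consecutive ratio: 9/(-3) = -3, and -27/9 = -3, so r = -3.
Then A·(-3)^1 = -3 gives A = 1, and s(m) = 1·(-3)^m.

-3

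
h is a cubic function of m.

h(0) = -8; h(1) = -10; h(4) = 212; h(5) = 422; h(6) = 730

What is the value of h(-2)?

2

Write h(m) = am³ + bm² + cm + d; the 5 given values yield a linear system in the 4 coefficients.
Solving, h(m) = 3m³ + 4m² - 9m - 8.
Then h(-2) = 2.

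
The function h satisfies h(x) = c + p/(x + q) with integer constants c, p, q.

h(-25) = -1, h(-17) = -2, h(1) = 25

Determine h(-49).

0

(h(x) − c)(x + q) = p for each data point; the three points give a linear system in c and q, then p follows.
Solving: c = 1, q = 1, p = 48, so h(x) = 1 + 48/(x + 1).
Then h(-49) = 1 + 48/(-48) = 0.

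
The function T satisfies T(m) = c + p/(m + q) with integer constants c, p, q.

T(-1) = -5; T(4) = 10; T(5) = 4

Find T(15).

(T(m) − c)(m + q) = p for each data point; the three points give a linear system in c and q, then p follows.
Solving: c = -2, q = -3, p = 12, so T(m) = -2 + 12/(m − 3).
Then T(15) = -2 + 12/12 = -1.

-1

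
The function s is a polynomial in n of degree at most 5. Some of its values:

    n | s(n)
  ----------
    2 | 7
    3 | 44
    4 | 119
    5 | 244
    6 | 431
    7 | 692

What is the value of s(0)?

First differences: 37, 75, 125, 187, 261. Second differences: 38, 50, 62, 74. Third differences: 12, 12, 12.
Level-3 differences are constant, so s has degree 3.
Fitting a degree-3 polynomial gives s(n) = 2n³ + n² - 6n - 1.
Then s(0) = -1.

-1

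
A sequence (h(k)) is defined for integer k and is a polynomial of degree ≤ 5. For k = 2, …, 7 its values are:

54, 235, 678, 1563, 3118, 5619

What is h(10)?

First differences: 181, 443, 885, 1555, 2501. Second differences: 262, 442, 670, 946. Third differences: 180, 228, 276. Fourth differences: 48, 48.
Level-4 differences are constant, so h has degree 4.
Fitting a degree-4 polynomial gives h(k) = 2k^4 + 2k³ + 3k² - 2k - 2.
Then h(10) = 22278.

22278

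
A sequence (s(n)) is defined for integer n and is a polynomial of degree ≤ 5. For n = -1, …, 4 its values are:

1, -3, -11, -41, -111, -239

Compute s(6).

First differences: -4, -8, -30, -70, -128. Second differences: -4, -22, -40, -58. Third differences: -18, -18, -18.
Level-3 differences are constant, so s has degree 3.
Fitting a degree-3 polynomial gives s(n) = -3n³ - 2n² - 3n - 3.
Then s(6) = -741.

-741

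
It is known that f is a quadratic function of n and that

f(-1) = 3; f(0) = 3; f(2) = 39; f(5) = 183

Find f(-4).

75

Write f(n) = an² + bn + c; the 4 given values yield a linear system in the 3 coefficients.
Solving, f(n) = 6n² + 6n + 3.
Then f(-4) = 75.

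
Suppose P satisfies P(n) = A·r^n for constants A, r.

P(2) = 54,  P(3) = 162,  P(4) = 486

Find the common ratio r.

Consecutive ratio: 162/54 = 3, and 486/162 = 3, so r = 3.
Then A·3^2 = 54 gives A = 6, and P(n) = 6·3^n.

3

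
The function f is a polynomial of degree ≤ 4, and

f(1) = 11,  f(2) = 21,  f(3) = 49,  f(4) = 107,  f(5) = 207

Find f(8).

First differences: 10, 28, 58, 100. Second differences: 18, 30, 42. Third differences: 12, 12.
Level-3 differences are constant, so f has degree 3.
Fitting a degree-3 polynomial gives f(n) = 2n³ - 3n² + 5n + 7.
Then f(8) = 879.

879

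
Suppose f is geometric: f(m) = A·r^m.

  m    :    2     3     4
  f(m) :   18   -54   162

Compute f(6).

1458

Consecutive ratio: -54/18 = -3, and 162/(-54) = -3, so r = -3.
Then A·(-3)^2 = 18 gives A = 2, and f(m) = 2·(-3)^m.
f(6) = 2·(-3)^6 = 1458.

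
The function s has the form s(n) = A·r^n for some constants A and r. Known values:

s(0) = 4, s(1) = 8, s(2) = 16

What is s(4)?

Consecutive ratio: 8/4 = 2, and 16/8 = 2, so r = 2.
Then A·2^0 = 4 gives A = 4, and s(n) = 4·2^n.
s(4) = 4·2^4 = 64.

64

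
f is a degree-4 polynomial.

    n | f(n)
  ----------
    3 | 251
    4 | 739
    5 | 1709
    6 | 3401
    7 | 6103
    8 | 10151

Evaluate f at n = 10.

23869

First differences: 488, 970, 1692, 2702, 4048. Second differences: 482, 722, 1010, 1346. Third differences: 240, 288, 336. Fourth differences: 48, 48.
Level-4 differences are constant, so f has degree 4.
Fitting a degree-4 polynomial gives f(n) = 2n^4 + 4n³ - n² - 3n - 1.
Then f(10) = 23869.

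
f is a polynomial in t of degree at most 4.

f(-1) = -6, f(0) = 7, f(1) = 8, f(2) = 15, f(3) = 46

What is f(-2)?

-49

First differences: 13, 1, 7, 31. Second differences: -12, 6, 24. Third differences: 18, 18.
Level-3 differences are constant, so f has degree 3.
Fitting a degree-3 polynomial gives f(t) = 3t³ - 6t² + 4t + 7.
Then f(-2) = -49.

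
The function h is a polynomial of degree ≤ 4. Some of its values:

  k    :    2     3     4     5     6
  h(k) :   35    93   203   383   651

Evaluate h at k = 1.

First differences: 58, 110, 180, 268. Second differences: 52, 70, 88. Third differences: 18, 18.
Level-3 differences are constant, so h has degree 3.
Fitting a degree-3 polynomial gives h(k) = 3k³ - k² + 6k + 3.
Then h(1) = 11.

11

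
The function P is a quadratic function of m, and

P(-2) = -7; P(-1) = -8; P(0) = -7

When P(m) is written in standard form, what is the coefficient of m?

2

Write P(m) = am² + bm + c; the 3 given values yield a linear system in the 3 coefficients.
Solving, P(m) = m² + 2m - 7.
The coefficient of m is 2.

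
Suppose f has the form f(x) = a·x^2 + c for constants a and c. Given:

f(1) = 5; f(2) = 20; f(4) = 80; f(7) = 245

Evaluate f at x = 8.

320

From f(1) = 5 and f(2) = 20: 1a + c = 5 and 4a + c = 20.
Subtracting: 3a = 15, so a = 5; then c = 5 − 5·1 = 0.
So f(x) = 5x² + 0, and f(8) = 320.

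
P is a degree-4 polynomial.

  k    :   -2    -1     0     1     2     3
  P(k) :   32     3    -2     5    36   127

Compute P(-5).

First differences: -29, -5, 7, 31, 91. Second differences: 24, 12, 24, 60. Third differences: -12, 12, 36. Fourth differences: 24, 24.
Level-4 differences are constant, so P has degree 4.
Fitting a degree-4 polynomial gives P(k) = k^4 + 5k² + k - 2.
Then P(-5) = 743.

743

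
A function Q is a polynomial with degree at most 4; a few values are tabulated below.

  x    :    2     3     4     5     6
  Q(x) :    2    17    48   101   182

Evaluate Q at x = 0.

Write Q(x) = ax^4 + bx³ + cx² + dx + e; the 5 given values yield a linear system in the 5 coefficients.
Solving, the leading coefficient vanishes, and Q(x) = x³ - x² + x - 4.
Then Q(0) = -4.

-4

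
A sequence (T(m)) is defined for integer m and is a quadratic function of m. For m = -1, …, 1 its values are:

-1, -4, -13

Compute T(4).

Write T(m) = am² + bm + c; the 3 given values yield a linear system in the 3 coefficients.
Solving, T(m) = -3m² - 6m - 4.
Then T(4) = -76.

-76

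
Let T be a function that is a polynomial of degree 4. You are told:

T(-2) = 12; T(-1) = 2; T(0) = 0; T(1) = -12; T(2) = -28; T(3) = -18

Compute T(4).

72

First differences: -10, -2, -12, -16, 10. Second differences: 8, -10, -4, 26. Third differences: -18, 6, 30. Fourth differences: 24, 24.
Level-4 differences are constant, so T has degree 4.
Fitting a degree-4 polynomial gives T(x) = x^4 - x³ - 6x² - 6x.
Then T(4) = 72.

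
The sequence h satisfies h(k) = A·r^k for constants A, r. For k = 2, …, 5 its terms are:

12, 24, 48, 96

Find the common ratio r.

2

Consecutive ratio: 24/12 = 2, and 48/24 = 2, so r = 2.
Then A·2^2 = 12 gives A = 3, and h(k) = 3·2^k.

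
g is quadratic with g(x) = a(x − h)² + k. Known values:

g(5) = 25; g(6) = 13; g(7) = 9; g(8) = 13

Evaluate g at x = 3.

First differences -12, -4, 4; second difference 8 = 2a, so a = 4.
Expanding, the x-coefficient is −2ah = -8h; matching it to the data gives h = 7, and then k = 9.
So g(x) = 4(x − 7)² + 9.
g(3) = 4·(-4)² + 9 = 73.

73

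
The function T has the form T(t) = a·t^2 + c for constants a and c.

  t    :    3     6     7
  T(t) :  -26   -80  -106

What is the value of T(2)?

From T(3) = -26 and T(6) = -80: 9a + c = -26 and 36a + c = -80.
Subtracting: 27a = -54, so a = -2; then c = -26 − (-2)·9 = -8.
So T(t) = -2t² − 8, and T(2) = -16.

-16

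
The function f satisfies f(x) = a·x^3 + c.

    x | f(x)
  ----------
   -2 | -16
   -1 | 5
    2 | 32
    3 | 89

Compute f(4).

200

From f(-2) = -16 and f(-1) = 5: -8a + c = -16 and -1a + c = 5.
Subtracting: 7a = 21, so a = 3; then c = -16 − 3·(-8) = 8.
So f(x) = 3x³ + 8, and f(4) = 200.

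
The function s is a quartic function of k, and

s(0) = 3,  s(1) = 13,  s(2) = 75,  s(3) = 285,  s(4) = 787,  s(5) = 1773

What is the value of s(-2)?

-5

Write s(k) = ak^4 + bk³ + ck² + dk + e; the 6 given values yield a linear system in the 5 coefficients.
Solving, s(k) = 2k^4 + 4k³ + 4k + 3.
Then s(-2) = -5.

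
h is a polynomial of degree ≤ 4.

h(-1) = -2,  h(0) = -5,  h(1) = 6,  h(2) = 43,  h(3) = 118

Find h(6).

Write h(n) = an^4 + bn³ + cn² + dn + e; the 5 given values yield a linear system in the 5 coefficients.
Solving, the leading coefficient vanishes, and h(n) = 2n³ + 7n² + 2n - 5.
Then h(6) = 691.

691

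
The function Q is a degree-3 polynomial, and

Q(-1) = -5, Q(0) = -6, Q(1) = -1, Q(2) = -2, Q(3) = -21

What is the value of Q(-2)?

14

Write Q(x) = ax³ + bx² + cx + d; the 5 given values yield a linear system in the 4 coefficients.
Solving, Q(x) = -2x³ + 3x² + 4x - 6.
Then Q(-2) = 14.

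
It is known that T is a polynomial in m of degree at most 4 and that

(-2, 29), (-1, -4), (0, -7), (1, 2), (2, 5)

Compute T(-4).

257

First differences: -33, -3, 9, 3. Second differences: 30, 12, -6. Third differences: -18, -18.
Level-3 differences are constant, so T has degree 3.
Fitting a degree-3 polynomial gives T(m) = -3m³ + 6m² + 6m - 7.
Then T(-4) = 257.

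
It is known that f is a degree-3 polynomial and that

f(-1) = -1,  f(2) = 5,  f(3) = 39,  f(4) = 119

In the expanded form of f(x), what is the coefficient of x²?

Write f(x) = ax³ + bx² + cx + d; the 4 given values yield a linear system in the 4 coefficients.
Solving, f(x) = 3x³ - 4x² - 3x + 3.
The coefficient of x² is -4.

-4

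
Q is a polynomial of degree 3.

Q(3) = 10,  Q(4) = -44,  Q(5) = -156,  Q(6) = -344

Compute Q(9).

Write Q(k) = ak³ + bk² + ck + d; the 4 given values yield a linear system in the 4 coefficients.
Solving, Q(k) = -3k³ + 7k² + 8k + 4.
Then Q(9) = -1544.

-1544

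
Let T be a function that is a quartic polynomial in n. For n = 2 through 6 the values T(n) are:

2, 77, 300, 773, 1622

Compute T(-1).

5

Write T(n) = an^4 + bn³ + cn² + dn + e; the 5 given values yield a linear system in the 5 coefficients.
Solving, T(n) = n^4 + 3n³ - 8n² - 7n + 8.
Then T(-1) = 5.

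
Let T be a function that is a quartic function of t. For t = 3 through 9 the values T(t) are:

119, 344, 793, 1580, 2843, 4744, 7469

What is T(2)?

28

First differences: 225, 449, 787, 1263, 1901, 2725. Second differences: 224, 338, 476, 638, 824. Third differences: 114, 138, 162, 186. Fourth differences: 24, 24, 24.
Level-4 differences are constant, so T has degree 4.
Fitting a degree-4 polynomial gives T(t) = t^4 + t³ + 3t² - 8t + 8.
Then T(2) = 28.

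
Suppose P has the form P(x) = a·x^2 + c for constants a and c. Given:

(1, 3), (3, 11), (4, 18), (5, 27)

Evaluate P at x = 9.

83

From P(1) = 3 and P(3) = 11: 1a + c = 3 and 9a + c = 11.
Subtracting: 8a = 8, so a = 1; then c = 3 − 1·1 = 2.
So P(x) = 1x² + 2, and P(9) = 83.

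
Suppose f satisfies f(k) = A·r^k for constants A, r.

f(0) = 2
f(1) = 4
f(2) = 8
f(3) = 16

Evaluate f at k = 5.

Consecutive ratio: 4/2 = 2, and 8/4 = 2, so r = 2.
Then A·2^0 = 2 gives A = 2, and f(k) = 2·2^k.
f(5) = 2·2^5 = 64.

64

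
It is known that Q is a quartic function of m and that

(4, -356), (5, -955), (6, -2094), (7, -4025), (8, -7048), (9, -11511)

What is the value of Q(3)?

First differences: -599, -1139, -1931, -3023, -4463. Second differences: -540, -792, -1092, -1440. Third differences: -252, -300, -348. Fourth differences: -48, -48.
Level-4 differences are constant, so Q has degree 4.
Fitting a degree-4 polynomial gives Q(m) = -2m^4 + 2m³ + 2m² - m.
Then Q(3) = -93.

-93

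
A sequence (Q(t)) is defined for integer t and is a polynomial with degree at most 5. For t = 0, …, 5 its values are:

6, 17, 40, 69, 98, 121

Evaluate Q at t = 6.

132

First differences: 11, 23, 29, 29, 23. Second differences: 12, 6, 0, -6. Third differences: -6, -6, -6.
Level-3 differences are constant, so Q has degree 3.
Fitting a degree-3 polynomial gives Q(t) = -t³ + 9t² + 3t + 6.
Then Q(6) = 132.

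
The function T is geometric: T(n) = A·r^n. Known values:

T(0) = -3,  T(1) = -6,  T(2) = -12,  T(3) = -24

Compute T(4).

Consecutive ratio: -6/(-3) = 2, and -12/(-6) = 2, so r = 2.
Then A·2^0 = -3 gives A = -3, and T(n) = -3·2^n.
T(4) = -3·2^4 = -48.

-48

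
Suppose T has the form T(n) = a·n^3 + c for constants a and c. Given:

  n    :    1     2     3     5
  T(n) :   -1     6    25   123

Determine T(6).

214

From T(1) = -1 and T(2) = 6: 1a + c = -1 and 8a + c = 6.
Subtracting: 7a = 7, so a = 1; then c = -1 − 1·1 = -2.
So T(n) = 1n³ − 2, and T(6) = 214.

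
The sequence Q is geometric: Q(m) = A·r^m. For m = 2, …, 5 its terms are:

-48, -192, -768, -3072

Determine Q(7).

-49152

Consecutive ratio: -192/(-48) = 4, and -768/(-192) = 4, so r = 4.
Then A·4^2 = -48 gives A = -3, and Q(m) = -3·4^m.
Q(7) = -3·4^7 = -49152.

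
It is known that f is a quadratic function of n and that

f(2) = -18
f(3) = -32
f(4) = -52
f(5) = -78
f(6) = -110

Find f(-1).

-12

Write f(n) = an² + bn + c; the 5 given values yield a linear system in the 3 coefficients.
Solving, f(n) = -3n² + n - 8.
Then f(-1) = -12.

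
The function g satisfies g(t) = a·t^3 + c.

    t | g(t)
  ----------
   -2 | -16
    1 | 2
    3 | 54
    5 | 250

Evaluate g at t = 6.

From g(-2) = -16 and g(1) = 2: -8a + c = -16 and 1a + c = 2.
Subtracting: 9a = 18, so a = 2; then c = -16 − 2·(-8) = 0.
So g(t) = 2t³ + 0, and g(6) = 432.

432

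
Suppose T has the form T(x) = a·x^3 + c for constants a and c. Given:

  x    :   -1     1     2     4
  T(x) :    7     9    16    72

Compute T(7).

351

From T(-1) = 7 and T(1) = 9: -1a + c = 7 and 1a + c = 9.
Subtracting: 2a = 2, so a = 1; then c = 7 − 1·(-1) = 8.
So T(x) = 1x³ + 8, and T(7) = 351.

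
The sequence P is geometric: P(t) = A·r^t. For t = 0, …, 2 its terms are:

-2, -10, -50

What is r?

Consecutive ratio: -10/(-2) = 5, and -50/(-10) = 5, so r = 5.
Then A·5^0 = -2 gives A = -2, and P(t) = -2·5^t.

5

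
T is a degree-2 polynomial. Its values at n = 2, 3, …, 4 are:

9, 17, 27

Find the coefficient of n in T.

3

Write T(n) = an² + bn + c; the 3 given values yield a linear system in the 3 coefficients.
Solving, T(n) = n² + 3n - 1.
The coefficient of n is 3.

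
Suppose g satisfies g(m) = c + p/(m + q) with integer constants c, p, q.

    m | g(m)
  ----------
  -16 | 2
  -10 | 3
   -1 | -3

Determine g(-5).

(g(m) − c)(m + q) = p for each data point; the three points give a linear system in c and q, then p follows.
Solving: c = 1, q = 4, p = -12, so g(m) = 1 − 12/(m + 4).
Then g(-5) = 1 − 12/(-1) = 13.

13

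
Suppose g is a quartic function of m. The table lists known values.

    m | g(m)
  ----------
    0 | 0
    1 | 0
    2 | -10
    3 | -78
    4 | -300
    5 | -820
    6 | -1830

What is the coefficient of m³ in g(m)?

4

First differences: 0, -10, -68, -222, -520, -1010. Second differences: -10, -58, -154, -298, -490. Third differences: -48, -96, -144, -192. Fourth differences: -48, -48, -48.
Level-4 differences are constant, so g has degree 4.
Fitting a degree-4 polynomial gives g(m) = -2m^4 + 4m³ - 3m² + m.
The coefficient of m³ is 4.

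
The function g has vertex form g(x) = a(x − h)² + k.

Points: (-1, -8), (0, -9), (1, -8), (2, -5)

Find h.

First differences -1, 1, 3; second difference 2 = 2a, so a = 1.
Expanding, the x-coefficient is −2ah = -2h; matching it to the data gives h = 0, and then k = -9.
So g(x) = 1(x + 0)² − 9.
Hence h = 0.

0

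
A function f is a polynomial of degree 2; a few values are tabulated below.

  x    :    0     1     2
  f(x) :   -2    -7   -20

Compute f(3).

Write f(x) = ax² + bx + c; the 3 given values yield a linear system in the 3 coefficients.
Solving, f(x) = -4x² - x - 2.
Then f(3) = -41.

-41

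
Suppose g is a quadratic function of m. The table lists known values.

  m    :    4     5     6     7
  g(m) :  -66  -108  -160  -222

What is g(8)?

-294

First differences: -42, -52, -62. Second differences: -10, -10.
Level-2 differences are constant, so g has degree 2.
Fitting a degree-2 polynomial gives g(m) = -5m² + 3m + 2.
Then g(8) = -294.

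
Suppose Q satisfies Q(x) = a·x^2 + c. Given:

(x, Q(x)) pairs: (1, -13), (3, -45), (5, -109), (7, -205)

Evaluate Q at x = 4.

-73

From Q(1) = -13 and Q(3) = -45: 1a + c = -13 and 9a + c = -45.
Subtracting: 8a = -32, so a = -4; then c = -13 − (-4)·1 = -9.
So Q(x) = -4x² − 9, and Q(4) = -73.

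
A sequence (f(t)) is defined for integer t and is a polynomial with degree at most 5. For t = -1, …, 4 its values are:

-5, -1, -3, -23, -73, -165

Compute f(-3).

First differences: 4, -2, -20, -50, -92. Second differences: -6, -18, -30, -42. Third differences: -12, -12, -12.
Level-3 differences are constant, so f has degree 3.
Fitting a degree-3 polynomial gives f(t) = -2t³ - 3t² + 3t - 1.
Then f(-3) = 17.

17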